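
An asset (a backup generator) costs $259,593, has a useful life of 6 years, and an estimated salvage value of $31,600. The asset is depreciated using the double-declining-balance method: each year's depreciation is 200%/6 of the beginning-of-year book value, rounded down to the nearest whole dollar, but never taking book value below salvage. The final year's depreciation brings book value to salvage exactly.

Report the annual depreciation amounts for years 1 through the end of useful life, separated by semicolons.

Depreciable base = $259,593 − $31,600 = $227,993.
Year 1: ⌊$259,593 × 200%/6⌋ = $86,531. Book value $173,062.
Year 2: ⌊$173,062 × 200%/6⌋ = $57,687. Book value $115,375.
Year 3: ⌊$115,375 × 200%/6⌋ = $38,458. Book value $76,917.
Year 4: ⌊$76,917 × 200%/6⌋ = $25,639. Book value $51,278.
Year 5: ⌊$51,278 × 200%/6⌋ = $17,092. Book value $34,186.
Year 6 (final): $34,186 − $31,600 = $2,586. Book value $31,600.

$86,531; $57,687; $38,458; $25,639; $17,092; $2,586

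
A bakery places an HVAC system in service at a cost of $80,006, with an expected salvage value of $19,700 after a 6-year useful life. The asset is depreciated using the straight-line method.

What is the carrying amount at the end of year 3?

$49,853

Depreciable base = $80,006 − $19,700 = $60,306.
Annual expense = $60,306 / 6 = $10,051.
End of year 1: book value $69,955.
End of year 2: book value $59,904.
End of year 3: book value $49,853.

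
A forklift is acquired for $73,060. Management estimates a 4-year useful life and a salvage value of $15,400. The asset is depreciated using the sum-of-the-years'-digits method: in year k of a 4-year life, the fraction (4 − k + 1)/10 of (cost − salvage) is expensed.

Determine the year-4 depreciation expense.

Depreciable base = $73,060 − $15,400 = $57,660.
Sum of the years' digits = 4+3+2+1 = 10.
Year 1: $57,660 × 4/10 = $23,064. Book value $49,996.
Year 2: $57,660 × 3/10 = $17,298. Book value $32,698.
Year 3: $57,660 × 2/10 = $11,532. Book value $21,166.
Year 4: $57,660 × 1/10 = $5,766. Book value $15,400.

$5,766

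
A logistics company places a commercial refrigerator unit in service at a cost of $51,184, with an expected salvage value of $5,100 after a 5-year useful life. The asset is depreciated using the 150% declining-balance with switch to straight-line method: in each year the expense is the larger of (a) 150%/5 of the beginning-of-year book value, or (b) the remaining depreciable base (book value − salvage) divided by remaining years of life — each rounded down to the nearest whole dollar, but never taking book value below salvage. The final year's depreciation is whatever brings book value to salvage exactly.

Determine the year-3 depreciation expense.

$7,524

Depreciable base = $51,184 − $5,100 = $46,084.
Year 1: DB = ⌊$51,184 × 150%/5⌋ = $15,355; SL = ⌊$46,084/5⌋ = $9,216 → take DB $15,355. Book value $35,829.
Year 2: DB = ⌊$35,829 × 150%/5⌋ = $10,748; SL = ⌊$30,729/4⌋ = $7,682 → take DB $10,748. Book value $25,081.
Year 3: DB = ⌊$25,081 × 150%/5⌋ = $7,524; SL = ⌊$19,981/3⌋ = $6,660 → take DB $7,524. Book value $17,557.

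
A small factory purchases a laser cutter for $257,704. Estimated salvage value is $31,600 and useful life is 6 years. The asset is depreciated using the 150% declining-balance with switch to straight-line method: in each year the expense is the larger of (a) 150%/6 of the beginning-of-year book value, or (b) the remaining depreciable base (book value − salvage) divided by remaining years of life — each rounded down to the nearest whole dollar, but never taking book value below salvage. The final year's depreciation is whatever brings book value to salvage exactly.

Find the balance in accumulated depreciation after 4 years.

$176,164

Depreciable base = $257,704 − $31,600 = $226,104.
Year 1: DB = ⌊$257,704 × 150%/6⌋ = $64,426; SL = ⌊$226,104/6⌋ = $37,684 → take DB $64,426. Book value $193,278.
Year 2: DB = ⌊$193,278 × 150%/6⌋ = $48,319; SL = ⌊$161,678/5⌋ = $32,335 → take DB $48,319. Book value $144,959.
Year 3: DB = ⌊$144,959 × 150%/6⌋ = $36,239; SL = ⌊$113,359/4⌋ = $28,339 → take DB $36,239. Book value $108,720.
Year 4: DB = ⌊$108,720 × 150%/6⌋ = $27,180; SL = ⌊$77,120/3⌋ = $25,706 → take DB $27,180. Book value $81,540.
Accumulated through year 4 = $257,704 − $81,540 = $176,164.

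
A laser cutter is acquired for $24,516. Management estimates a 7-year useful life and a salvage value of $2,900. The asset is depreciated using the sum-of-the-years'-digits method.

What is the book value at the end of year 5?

Depreciable base = $24,516 − $2,900 = $21,616.
Sum of the years' digits = 7+6+5+4+3+2+1 = 28.
Year 1: $21,616 × 7/28 = $5,404. Book value $19,112.
Year 2: $21,616 × 6/28 = $4,632. Book value $14,480.
Year 3: $21,616 × 5/28 = $3,860. Book value $10,620.
Year 4: $21,616 × 4/28 = $3,088. Book value $7,532.
Year 5: $21,616 × 3/28 = $2,316. Book value $5,216.

$5,216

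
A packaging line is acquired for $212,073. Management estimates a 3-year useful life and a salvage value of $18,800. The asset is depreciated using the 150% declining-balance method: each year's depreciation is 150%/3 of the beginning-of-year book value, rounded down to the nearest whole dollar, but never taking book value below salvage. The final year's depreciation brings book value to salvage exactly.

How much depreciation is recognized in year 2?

Depreciable base = $212,073 − $18,800 = $193,273.
Year 1: ⌊$212,073 × 150%/3⌋ = $106,036. Book value $106,037.
Year 2: ⌊$106,037 × 150%/3⌋ = $53,018. Book value $53,019.

$53,018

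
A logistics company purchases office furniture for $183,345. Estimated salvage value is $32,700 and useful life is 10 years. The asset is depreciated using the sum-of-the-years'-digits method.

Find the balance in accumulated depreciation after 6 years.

Depreciable base = $183,345 − $32,700 = $150,645.
Sum of the years' digits = 10+9+8+7+6+5+4+3+2+1 = 55.
Year 1: $150,645 × 10/55 = $27,390. Book value $155,955.
Year 2: $150,645 × 9/55 = $24,651. Book value $131,304.
Year 3: $150,645 × 8/55 = $21,912. Book value $109,392.
Year 4: $150,645 × 7/55 = $19,173. Book value $90,219.
Year 5: $150,645 × 6/55 = $16,434. Book value $73,785.
Year 6: $150,645 × 5/55 = $13,695. Book value $60,090.
Accumulated through year 6 = $183,345 − $60,090 = $123,255.

$123,255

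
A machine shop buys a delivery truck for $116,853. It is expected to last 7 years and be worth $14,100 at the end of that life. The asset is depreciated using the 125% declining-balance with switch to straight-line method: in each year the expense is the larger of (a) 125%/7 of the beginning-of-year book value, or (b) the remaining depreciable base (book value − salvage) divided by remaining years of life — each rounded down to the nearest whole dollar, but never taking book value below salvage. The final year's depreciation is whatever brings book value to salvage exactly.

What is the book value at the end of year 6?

Depreciable base = $116,853 − $14,100 = $102,753.
Year 1: DB = ⌊$116,853 × 125%/7⌋ = $20,866; SL = ⌊$102,753/7⌋ = $14,679 → take DB $20,866. Book value $95,987.
Year 2: DB = ⌊$95,987 × 125%/7⌋ = $17,140; SL = ⌊$81,887/6⌋ = $13,647 → take DB $17,140. Book value $78,847.
Year 3: DB = ⌊$78,847 × 125%/7⌋ = $14,079; SL = ⌊$64,747/5⌋ = $12,949 → take DB $14,079. Book value $64,768.
Year 4: DB = ⌊$64,768 × 125%/7⌋ = $11,565; SL = ⌊$50,668/4⌋ = $12,667 → take SL $12,667. Book value $52,101.
Year 5: DB = ⌊$52,101 × 125%/7⌋ = $9,303; SL = ⌊$38,001/3⌋ = $12,667 → take SL $12,667. Book value $39,434.
Year 6: DB = ⌊$39,434 × 125%/7⌋ = $7,041; SL = ⌊$25,334/2⌋ = $12,667 → take SL $12,667. Book value $26,767.

$26,767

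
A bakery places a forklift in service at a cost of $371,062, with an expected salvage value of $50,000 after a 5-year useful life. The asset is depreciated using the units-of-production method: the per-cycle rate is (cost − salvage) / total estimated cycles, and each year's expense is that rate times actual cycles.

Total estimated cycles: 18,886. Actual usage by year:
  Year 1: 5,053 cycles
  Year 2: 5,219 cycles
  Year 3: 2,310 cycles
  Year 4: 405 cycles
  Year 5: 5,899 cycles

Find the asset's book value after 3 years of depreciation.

$157,168

Depreciable base = $371,062 − $50,000 = $321,062.
Rate = $321,062 / 18,886 cycles = $17 per cycle.
Year 1: 5,053 × $17 = $85,901. Book value $285,161.
Year 2: 5,219 × $17 = $88,723. Book value $196,438.
Year 3: 2,310 × $17 = $39,270. Book value $157,168.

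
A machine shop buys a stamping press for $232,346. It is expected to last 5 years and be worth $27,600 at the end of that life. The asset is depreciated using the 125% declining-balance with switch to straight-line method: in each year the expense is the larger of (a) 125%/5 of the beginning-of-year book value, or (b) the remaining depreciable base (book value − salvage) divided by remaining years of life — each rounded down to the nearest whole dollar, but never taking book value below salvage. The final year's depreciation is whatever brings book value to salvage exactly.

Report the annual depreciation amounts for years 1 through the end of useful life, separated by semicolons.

Depreciable base = $232,346 − $27,600 = $204,746.
Year 1: DB = ⌊$232,346 × 125%/5⌋ = $58,086; SL = ⌊$204,746/5⌋ = $40,949 → take DB $58,086. Book value $174,260.
Year 2: DB = ⌊$174,260 × 125%/5⌋ = $43,565; SL = ⌊$146,660/4⌋ = $36,665 → take DB $43,565. Book value $130,695.
Year 3: DB = ⌊$130,695 × 125%/5⌋ = $32,673; SL = ⌊$103,095/3⌋ = $34,365 → take SL $34,365. Book value $96,330.
Year 4: DB = ⌊$96,330 × 125%/5⌋ = $24,082; SL = ⌊$68,730/2⌋ = $34,365 → take SL $34,365. Book value $61,965.
Year 5 (final): $61,965 − $27,600 = $34,365. Book value $27,600.

$58,086; $43,565; $34,365; $34,365; $34,365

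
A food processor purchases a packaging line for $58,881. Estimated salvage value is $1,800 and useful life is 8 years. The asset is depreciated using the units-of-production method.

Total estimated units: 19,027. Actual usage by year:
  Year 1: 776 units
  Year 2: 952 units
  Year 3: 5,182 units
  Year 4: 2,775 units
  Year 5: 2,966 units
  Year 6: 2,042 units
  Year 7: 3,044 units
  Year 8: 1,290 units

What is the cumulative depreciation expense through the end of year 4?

$29,055

Depreciable base = $58,881 − $1,800 = $57,081.
Rate = $57,081 / 19,027 units = $3 per unit.
Year 1: 776 × $3 = $2,328. Book value $56,553.
Year 2: 952 × $3 = $2,856. Book value $53,697.
Year 3: 5,182 × $3 = $15,546. Book value $38,151.
Year 4: 2,775 × $3 = $8,325. Book value $29,826.
Accumulated through year 4 = $58,881 − $29,826 = $29,055.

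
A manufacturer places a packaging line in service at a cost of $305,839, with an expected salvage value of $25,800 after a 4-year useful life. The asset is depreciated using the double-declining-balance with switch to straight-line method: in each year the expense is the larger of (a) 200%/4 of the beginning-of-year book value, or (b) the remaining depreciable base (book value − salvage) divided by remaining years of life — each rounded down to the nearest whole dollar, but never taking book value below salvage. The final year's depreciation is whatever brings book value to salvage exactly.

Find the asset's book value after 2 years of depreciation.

$76,460

Depreciable base = $305,839 − $25,800 = $280,039.
Year 1: DB = ⌊$305,839 × 200%/4⌋ = $152,919; SL = ⌊$280,039/4⌋ = $70,009 → take DB $152,919. Book value $152,920.
Year 2: DB = ⌊$152,920 × 200%/4⌋ = $76,460; SL = ⌊$127,120/3⌋ = $42,373 → take DB $76,460. Book value $76,460.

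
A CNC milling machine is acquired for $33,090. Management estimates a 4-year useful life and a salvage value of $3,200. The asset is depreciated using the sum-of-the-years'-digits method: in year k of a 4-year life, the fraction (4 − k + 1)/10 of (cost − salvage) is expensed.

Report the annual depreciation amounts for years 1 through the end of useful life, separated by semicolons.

Depreciable base = $33,090 − $3,200 = $29,890.
Sum of the years' digits = 4+3+2+1 = 10.
Year 1: $29,890 × 4/10 = $11,956. Book value $21,134.
Year 2: $29,890 × 3/10 = $8,967. Book value $12,167.
Year 3: $29,890 × 2/10 = $5,978. Book value $6,189.
Year 4: $29,890 × 1/10 = $2,989. Book value $3,200.

$11,956; $8,967; $5,978; $2,989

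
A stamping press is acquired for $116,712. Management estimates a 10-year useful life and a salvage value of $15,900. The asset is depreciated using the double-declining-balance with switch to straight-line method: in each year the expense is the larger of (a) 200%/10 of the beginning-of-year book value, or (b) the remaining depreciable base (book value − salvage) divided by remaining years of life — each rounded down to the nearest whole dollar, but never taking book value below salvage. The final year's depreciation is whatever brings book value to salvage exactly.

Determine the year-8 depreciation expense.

Depreciable base = $116,712 − $15,900 = $100,812.
Year 1: DB = ⌊$116,712 × 200%/10⌋ = $23,342; SL = ⌊$100,812/10⌋ = $10,081 → take DB $23,342. Book value $93,370.
Year 2: DB = ⌊$93,370 × 200%/10⌋ = $18,674; SL = ⌊$77,470/9⌋ = $8,607 → take DB $18,674. Book value $74,696.
Year 3: DB = ⌊$74,696 × 200%/10⌋ = $14,939; SL = ⌊$58,796/8⌋ = $7,349 → take DB $14,939. Book value $59,757.
Year 4: DB = ⌊$59,757 × 200%/10⌋ = $11,951; SL = ⌊$43,857/7⌋ = $6,265 → take DB $11,951. Book value $47,806.
Year 5: DB = ⌊$47,806 × 200%/10⌋ = $9,561; SL = ⌊$31,906/6⌋ = $5,317 → take DB $9,561. Book value $38,245.
Year 6: DB = ⌊$38,245 × 200%/10⌋ = $7,649; SL = ⌊$22,345/5⌋ = $4,469 → take DB $7,649. Book value $30,596.
Year 7: DB = ⌊$30,596 × 200%/10⌋ = $6,119; SL = ⌊$14,696/4⌋ = $3,674 → take DB $6,119. Book value $24,477.
Year 8: DB = ⌊$24,477 × 200%/10⌋ = $4,895; SL = ⌊$8,577/3⌋ = $2,859 → take DB $4,895. Book value $19,582.

$4,895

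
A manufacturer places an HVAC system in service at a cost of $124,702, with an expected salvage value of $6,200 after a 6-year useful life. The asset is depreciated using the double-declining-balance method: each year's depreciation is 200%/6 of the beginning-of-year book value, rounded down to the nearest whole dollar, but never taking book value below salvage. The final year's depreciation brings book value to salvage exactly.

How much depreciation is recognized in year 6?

Depreciable base = $124,702 − $6,200 = $118,502.
Year 1: ⌊$124,702 × 200%/6⌋ = $41,567. Book value $83,135.
Year 2: ⌊$83,135 × 200%/6⌋ = $27,711. Book value $55,424.
Year 3: ⌊$55,424 × 200%/6⌋ = $18,474. Book value $36,950.
Year 4: ⌊$36,950 × 200%/6⌋ = $12,316. Book value $24,634.
Year 5: ⌊$24,634 × 200%/6⌋ = $8,211. Book value $16,423.
Year 6 (final): $16,423 − $6,200 = $10,223. Book value $6,200.

$10,223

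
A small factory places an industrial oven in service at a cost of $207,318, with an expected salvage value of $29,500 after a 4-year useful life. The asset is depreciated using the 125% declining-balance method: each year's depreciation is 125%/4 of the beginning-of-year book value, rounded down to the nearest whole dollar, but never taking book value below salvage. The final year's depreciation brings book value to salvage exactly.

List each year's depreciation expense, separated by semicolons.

Depreciable base = $207,318 − $29,500 = $177,818.
Year 1: ⌊$207,318 × 125%/4⌋ = $64,786. Book value $142,532.
Year 2: ⌊$142,532 × 125%/4⌋ = $44,541. Book value $97,991.
Year 3: ⌊$97,991 × 125%/4⌋ = $30,622. Book value $67,369.
Year 4 (final): $67,369 − $29,500 = $37,869. Book value $29,500.

$64,786; $44,541; $30,622; $37,869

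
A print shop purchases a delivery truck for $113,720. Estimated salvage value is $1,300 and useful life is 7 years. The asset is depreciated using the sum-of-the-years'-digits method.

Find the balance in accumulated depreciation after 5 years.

Depreciable base = $113,720 − $1,300 = $112,420.
Sum of the years' digits = 7+6+5+4+3+2+1 = 28.
Year 1: $112,420 × 7/28 = $28,105. Book value $85,615.
Year 2: $112,420 × 6/28 = $24,090. Book value $61,525.
Year 3: $112,420 × 5/28 = $20,075. Book value $41,450.
Year 4: $112,420 × 4/28 = $16,060. Book value $25,390.
Year 5: $112,420 × 3/28 = $12,045. Book value $13,345.
Accumulated through year 5 = $113,720 − $13,345 = $100,375.

$100,375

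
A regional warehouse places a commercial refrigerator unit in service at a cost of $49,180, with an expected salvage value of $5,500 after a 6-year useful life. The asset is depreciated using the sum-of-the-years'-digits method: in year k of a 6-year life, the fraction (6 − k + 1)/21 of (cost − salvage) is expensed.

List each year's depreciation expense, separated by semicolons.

$12,480; $10,400; $8,320; $6,240; $4,160; $2,080

Depreciable base = $49,180 − $5,500 = $43,680.
Sum of the years' digits = 6+5+4+3+2+1 = 21.
Year 1: $43,680 × 6/21 = $12,480. Book value $36,700.
Year 2: $43,680 × 5/21 = $10,400. Book value $26,300.
Year 3: $43,680 × 4/21 = $8,320. Book value $17,980.
Year 4: $43,680 × 3/21 = $6,240. Book value $11,740.
Year 5: $43,680 × 2/21 = $4,160. Book value $7,580.
Year 6: $43,680 × 1/21 = $2,080. Book value $5,500.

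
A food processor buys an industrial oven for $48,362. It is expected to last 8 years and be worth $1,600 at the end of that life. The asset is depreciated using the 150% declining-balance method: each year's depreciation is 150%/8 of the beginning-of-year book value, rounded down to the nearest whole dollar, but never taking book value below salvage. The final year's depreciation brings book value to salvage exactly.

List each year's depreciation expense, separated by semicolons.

$9,067; $7,367; $5,986; $4,864; $3,952; $3,211; $2,609; $9,706

Depreciable base = $48,362 − $1,600 = $46,762.
Year 1: ⌊$48,362 × 150%/8⌋ = $9,067. Book value $39,295.
Year 2: ⌊$39,295 × 150%/8⌋ = $7,367. Book value $31,928.
Year 3: ⌊$31,928 × 150%/8⌋ = $5,986. Book value $25,942.
Year 4: ⌊$25,942 × 150%/8⌋ = $4,864. Book value $21,078.
Year 5: ⌊$21,078 × 150%/8⌋ = $3,952. Book value $17,126.
Year 6: ⌊$17,126 × 150%/8⌋ = $3,211. Book value $13,915.
Year 7: ⌊$13,915 × 150%/8⌋ = $2,609. Book value $11,306.
Year 8 (final): $11,306 − $1,600 = $9,706. Book value $1,600.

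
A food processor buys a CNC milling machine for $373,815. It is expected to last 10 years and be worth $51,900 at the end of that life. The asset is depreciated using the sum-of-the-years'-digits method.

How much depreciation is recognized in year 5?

Depreciable base = $373,815 − $51,900 = $321,915.
Sum of the years' digits = 10+9+8+7+6+5+4+3+2+1 = 55.
Year 1: $321,915 × 10/55 = $58,530. Book value $315,285.
Year 2: $321,915 × 9/55 = $52,677. Book value $262,608.
Year 3: $321,915 × 8/55 = $46,824. Book value $215,784.
Year 4: $321,915 × 7/55 = $40,971. Book value $174,813.
Year 5: $321,915 × 6/55 = $35,118. Book value $139,695.

$35,118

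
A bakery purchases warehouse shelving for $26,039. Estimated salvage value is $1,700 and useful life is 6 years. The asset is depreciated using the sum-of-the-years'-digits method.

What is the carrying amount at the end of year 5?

$2,859

Depreciable base = $26,039 − $1,700 = $24,339.
Sum of the years' digits = 6+5+4+3+2+1 = 21.
Year 1: $24,339 × 6/21 = $6,954. Book value $19,085.
Year 2: $24,339 × 5/21 = $5,795. Book value $13,290.
Year 3: $24,339 × 4/21 = $4,636. Book value $8,654.
Year 4: $24,339 × 3/21 = $3,477. Book value $5,177.
Year 5: $24,339 × 2/21 = $2,318. Book value $2,859.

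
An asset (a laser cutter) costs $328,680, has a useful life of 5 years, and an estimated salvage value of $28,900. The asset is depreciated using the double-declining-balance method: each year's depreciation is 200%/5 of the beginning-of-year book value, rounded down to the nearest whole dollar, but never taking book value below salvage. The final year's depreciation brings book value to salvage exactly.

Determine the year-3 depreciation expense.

Depreciable base = $328,680 − $28,900 = $299,780.
Year 1: ⌊$328,680 × 200%/5⌋ = $131,472. Book value $197,208.
Year 2: ⌊$197,208 × 200%/5⌋ = $78,883. Book value $118,325.
Year 3: ⌊$118,325 × 200%/5⌋ = $47,330. Book value $70,995.

$47,330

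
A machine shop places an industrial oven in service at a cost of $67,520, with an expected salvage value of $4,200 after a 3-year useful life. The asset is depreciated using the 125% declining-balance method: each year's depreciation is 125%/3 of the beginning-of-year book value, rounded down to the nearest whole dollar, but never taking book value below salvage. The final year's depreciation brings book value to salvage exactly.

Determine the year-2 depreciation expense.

Depreciable base = $67,520 − $4,200 = $63,320.
Year 1: ⌊$67,520 × 125%/3⌋ = $28,133. Book value $39,387.
Year 2: ⌊$39,387 × 125%/3⌋ = $16,411. Book value $22,976.

$16,411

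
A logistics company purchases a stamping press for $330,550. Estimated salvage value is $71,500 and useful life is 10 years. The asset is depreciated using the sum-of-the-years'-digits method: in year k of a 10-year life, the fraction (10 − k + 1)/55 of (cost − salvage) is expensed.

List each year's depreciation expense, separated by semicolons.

$47,100; $42,390; $37,680; $32,970; $28,260; $23,550; $18,840; $14,130; $9,420; $4,710

Depreciable base = $330,550 − $71,500 = $259,050.
Sum of the years' digits = 10+9+8+7+6+5+4+3+2+1 = 55.
Year 1: $259,050 × 10/55 = $47,100. Book value $283,450.
Year 2: $259,050 × 9/55 = $42,390. Book value $241,060.
Year 3: $259,050 × 8/55 = $37,680. Book value $203,380.
Year 4: $259,050 × 7/55 = $32,970. Book value $170,410.
Year 5: $259,050 × 6/55 = $28,260. Book value $142,150.
Year 6: $259,050 × 5/55 = $23,550. Book value $118,600.
Year 7: $259,050 × 4/55 = $18,840. Book value $99,760.
Year 8: $259,050 × 3/55 = $14,130. Book value $85,630.
Year 9: $259,050 × 2/55 = $9,420. Book value $76,210.
Year 10: $259,050 × 1/55 = $4,710. Book value $71,500.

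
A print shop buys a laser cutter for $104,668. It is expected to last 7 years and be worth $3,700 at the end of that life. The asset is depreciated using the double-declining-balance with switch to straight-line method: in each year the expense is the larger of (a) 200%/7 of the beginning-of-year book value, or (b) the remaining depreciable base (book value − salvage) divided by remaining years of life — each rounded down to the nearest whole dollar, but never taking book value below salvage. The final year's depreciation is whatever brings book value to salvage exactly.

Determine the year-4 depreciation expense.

Depreciable base = $104,668 − $3,700 = $100,968.
Year 1: DB = ⌊$104,668 × 200%/7⌋ = $29,905; SL = ⌊$100,968/7⌋ = $14,424 → take DB $29,905. Book value $74,763.
Year 2: DB = ⌊$74,763 × 200%/7⌋ = $21,360; SL = ⌊$71,063/6⌋ = $11,843 → take DB $21,360. Book value $53,403.
Year 3: DB = ⌊$53,403 × 200%/7⌋ = $15,258; SL = ⌊$49,703/5⌋ = $9,940 → take DB $15,258. Book value $38,145.
Year 4: DB = ⌊$38,145 × 200%/7⌋ = $10,898; SL = ⌊$34,445/4⌋ = $8,611 → take DB $10,898. Book value $27,247.

$10,898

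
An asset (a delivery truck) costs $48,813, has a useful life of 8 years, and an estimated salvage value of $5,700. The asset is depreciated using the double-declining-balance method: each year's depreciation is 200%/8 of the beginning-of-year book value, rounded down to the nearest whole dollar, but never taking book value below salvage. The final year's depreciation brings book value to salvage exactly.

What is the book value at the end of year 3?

Depreciable base = $48,813 − $5,700 = $43,113.
Year 1: ⌊$48,813 × 200%/8⌋ = $12,203. Book value $36,610.
Year 2: ⌊$36,610 × 200%/8⌋ = $9,152. Book value $27,458.
Year 3: ⌊$27,458 × 200%/8⌋ = $6,864. Book value $20,594.

$20,594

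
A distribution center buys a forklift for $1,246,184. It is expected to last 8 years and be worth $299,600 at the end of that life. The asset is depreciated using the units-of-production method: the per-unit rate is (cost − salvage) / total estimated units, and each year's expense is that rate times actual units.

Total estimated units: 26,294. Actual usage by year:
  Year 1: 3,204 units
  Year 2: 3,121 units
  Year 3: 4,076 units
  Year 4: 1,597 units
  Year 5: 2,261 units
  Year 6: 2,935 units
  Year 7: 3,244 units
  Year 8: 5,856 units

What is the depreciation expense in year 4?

Depreciable base = $1,246,184 − $299,600 = $946,584.
Rate = $946,584 / 26,294 units = $36 per unit.
Year 1: 3,204 × $36 = $115,344. Book value $1,130,840.
Year 2: 3,121 × $36 = $112,356. Book value $1,018,484.
Year 3: 4,076 × $36 = $146,736. Book value $871,748.
Year 4: 1,597 × $36 = $57,492. Book value $814,256.

$57,492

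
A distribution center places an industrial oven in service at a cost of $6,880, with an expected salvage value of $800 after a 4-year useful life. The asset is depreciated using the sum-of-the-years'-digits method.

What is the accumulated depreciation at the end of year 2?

$4,256

Depreciable base = $6,880 − $800 = $6,080.
Sum of the years' digits = 4+3+2+1 = 10.
Year 1: $6,080 × 4/10 = $2,432. Book value $4,448.
Year 2: $6,080 × 3/10 = $1,824. Book value $2,624.
Accumulated through year 2 = $6,880 − $2,624 = $4,256.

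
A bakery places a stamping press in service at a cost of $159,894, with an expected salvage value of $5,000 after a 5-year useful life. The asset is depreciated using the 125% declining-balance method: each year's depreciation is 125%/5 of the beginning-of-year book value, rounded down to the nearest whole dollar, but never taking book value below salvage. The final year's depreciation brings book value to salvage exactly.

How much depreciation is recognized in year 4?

$16,864

Depreciable base = $159,894 − $5,000 = $154,894.
Year 1: ⌊$159,894 × 125%/5⌋ = $39,973. Book value $119,921.
Year 2: ⌊$119,921 × 125%/5⌋ = $29,980. Book value $89,941.
Year 3: ⌊$89,941 × 125%/5⌋ = $22,485. Book value $67,456.
Year 4: ⌊$67,456 × 125%/5⌋ = $16,864. Book value $50,592.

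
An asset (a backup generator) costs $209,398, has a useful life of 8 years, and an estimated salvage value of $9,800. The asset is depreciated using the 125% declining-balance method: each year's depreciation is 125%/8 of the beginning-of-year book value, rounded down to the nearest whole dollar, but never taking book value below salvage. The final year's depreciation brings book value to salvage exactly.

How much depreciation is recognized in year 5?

$16,582

Depreciable base = $209,398 − $9,800 = $199,598.
Year 1: ⌊$209,398 × 125%/8⌋ = $32,718. Book value $176,680.
Year 2: ⌊$176,680 × 125%/8⌋ = $27,606. Book value $149,074.
Year 3: ⌊$149,074 × 125%/8⌋ = $23,292. Book value $125,782.
Year 4: ⌊$125,782 × 125%/8⌋ = $19,653. Book value $106,129.
Year 5: ⌊$106,129 × 125%/8⌋ = $16,582. Book value $89,547.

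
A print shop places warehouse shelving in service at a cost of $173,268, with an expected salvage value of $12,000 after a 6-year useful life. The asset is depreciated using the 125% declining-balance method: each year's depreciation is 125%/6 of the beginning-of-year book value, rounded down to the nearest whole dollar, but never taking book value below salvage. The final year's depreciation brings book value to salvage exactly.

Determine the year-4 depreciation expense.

$17,910

Depreciable base = $173,268 − $12,000 = $161,268.
Year 1: ⌊$173,268 × 125%/6⌋ = $36,097. Book value $137,171.
Year 2: ⌊$137,171 × 125%/6⌋ = $28,577. Book value $108,594.
Year 3: ⌊$108,594 × 125%/6⌋ = $22,623. Book value $85,971.
Year 4: ⌊$85,971 × 125%/6⌋ = $17,910. Book value $68,061.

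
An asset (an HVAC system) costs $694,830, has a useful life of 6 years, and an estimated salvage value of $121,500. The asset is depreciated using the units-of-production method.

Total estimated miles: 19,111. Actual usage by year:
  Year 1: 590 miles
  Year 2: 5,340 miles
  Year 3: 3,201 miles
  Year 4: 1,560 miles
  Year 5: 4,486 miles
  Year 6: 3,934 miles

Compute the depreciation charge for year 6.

Depreciable base = $694,830 − $121,500 = $573,330.
Rate = $573,330 / 19,111 miles = $30 per mile.
Year 1: 590 × $30 = $17,700. Book value $677,130.
Year 2: 5,340 × $30 = $160,200. Book value $516,930.
Year 3: 3,201 × $30 = $96,030. Book value $420,900.
Year 4: 1,560 × $30 = $46,800. Book value $374,100.
Year 5: 4,486 × $30 = $134,580. Book value $239,520.
Year 6: 3,934 × $30 = $118,020. Book value $121,500.

$118,020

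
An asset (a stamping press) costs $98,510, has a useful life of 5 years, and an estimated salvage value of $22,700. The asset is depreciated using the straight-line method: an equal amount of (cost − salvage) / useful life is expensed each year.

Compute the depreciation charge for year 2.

Depreciable base = $98,510 − $22,700 = $75,810.
Annual expense = $75,810 / 5 = $15,162.

$15,162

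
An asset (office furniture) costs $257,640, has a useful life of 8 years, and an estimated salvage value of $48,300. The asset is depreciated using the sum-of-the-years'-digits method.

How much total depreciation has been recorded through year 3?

$122,115

Depreciable base = $257,640 − $48,300 = $209,340.
Sum of the years' digits = 8+7+6+5+4+3+2+1 = 36.
Year 1: $209,340 × 8/36 = $46,520. Book value $211,120.
Year 2: $209,340 × 7/36 = $40,705. Book value $170,415.
Year 3: $209,340 × 6/36 = $34,890. Book value $135,525.
Accumulated through year 3 = $257,640 − $135,525 = $122,115.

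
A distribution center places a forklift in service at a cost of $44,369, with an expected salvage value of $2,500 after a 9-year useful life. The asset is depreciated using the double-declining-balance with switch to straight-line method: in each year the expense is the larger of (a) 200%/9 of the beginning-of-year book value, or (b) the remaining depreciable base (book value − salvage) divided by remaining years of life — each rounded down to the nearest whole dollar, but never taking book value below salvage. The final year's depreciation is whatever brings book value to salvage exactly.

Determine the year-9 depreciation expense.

$2,442

Depreciable base = $44,369 − $2,500 = $41,869.
Year 1: DB = ⌊$44,369 × 200%/9⌋ = $9,859; SL = ⌊$41,869/9⌋ = $4,652 → take DB $9,859. Book value $34,510.
Year 2: DB = ⌊$34,510 × 200%/9⌋ = $7,668; SL = ⌊$32,010/8⌋ = $4,001 → take DB $7,668. Book value $26,842.
Year 3: DB = ⌊$26,842 × 200%/9⌋ = $5,964; SL = ⌊$24,342/7⌋ = $3,477 → take DB $5,964. Book value $20,878.
Year 4: DB = ⌊$20,878 × 200%/9⌋ = $4,639; SL = ⌊$18,378/6⌋ = $3,063 → take DB $4,639. Book value $16,239.
Year 5: DB = ⌊$16,239 × 200%/9⌋ = $3,608; SL = ⌊$13,739/5⌋ = $2,747 → take DB $3,608. Book value $12,631.
Year 6: DB = ⌊$12,631 × 200%/9⌋ = $2,806; SL = ⌊$10,131/4⌋ = $2,532 → take DB $2,806. Book value $9,825.
Year 7: DB = ⌊$9,825 × 200%/9⌋ = $2,183; SL = ⌊$7,325/3⌋ = $2,441 → take SL $2,441. Book value $7,384.
Year 8: DB = ⌊$7,384 × 200%/9⌋ = $1,640; SL = ⌊$4,884/2⌋ = $2,442 → take SL $2,442. Book value $4,942.
Year 9 (final): $4,942 − $2,500 = $2,442. Book value $2,500.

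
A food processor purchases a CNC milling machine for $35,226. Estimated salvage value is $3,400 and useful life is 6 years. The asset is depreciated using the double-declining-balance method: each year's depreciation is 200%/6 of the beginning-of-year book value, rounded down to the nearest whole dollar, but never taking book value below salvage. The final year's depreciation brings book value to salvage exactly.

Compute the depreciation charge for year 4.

$3,479

Depreciable base = $35,226 − $3,400 = $31,826.
Year 1: ⌊$35,226 × 200%/6⌋ = $11,742. Book value $23,484.
Year 2: ⌊$23,484 × 200%/6⌋ = $7,828. Book value $15,656.
Year 3: ⌊$15,656 × 200%/6⌋ = $5,218. Book value $10,438.
Year 4: ⌊$10,438 × 200%/6⌋ = $3,479. Book value $6,959.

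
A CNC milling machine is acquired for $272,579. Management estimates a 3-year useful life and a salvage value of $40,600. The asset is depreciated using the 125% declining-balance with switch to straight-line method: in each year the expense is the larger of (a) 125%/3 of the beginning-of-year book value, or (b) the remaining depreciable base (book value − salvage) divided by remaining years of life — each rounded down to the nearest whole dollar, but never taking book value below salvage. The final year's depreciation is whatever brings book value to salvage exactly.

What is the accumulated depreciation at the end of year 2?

Depreciable base = $272,579 − $40,600 = $231,979.
Year 1: DB = ⌊$272,579 × 125%/3⌋ = $113,574; SL = ⌊$231,979/3⌋ = $77,326 → take DB $113,574. Book value $159,005.
Year 2: DB = ⌊$159,005 × 125%/3⌋ = $66,252; SL = ⌊$118,405/2⌋ = $59,202 → take DB $66,252. Book value $92,753.
Accumulated through year 2 = $272,579 − $92,753 = $179,826.

$179,826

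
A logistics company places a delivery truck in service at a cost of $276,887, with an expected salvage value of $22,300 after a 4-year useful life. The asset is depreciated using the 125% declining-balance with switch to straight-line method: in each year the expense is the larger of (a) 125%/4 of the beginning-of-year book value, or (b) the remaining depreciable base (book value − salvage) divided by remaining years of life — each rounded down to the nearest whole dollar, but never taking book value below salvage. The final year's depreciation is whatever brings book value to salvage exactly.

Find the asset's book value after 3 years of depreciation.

$76,587

Depreciable base = $276,887 − $22,300 = $254,587.
Year 1: DB = ⌊$276,887 × 125%/4⌋ = $86,527; SL = ⌊$254,587/4⌋ = $63,646 → take DB $86,527. Book value $190,360.
Year 2: DB = ⌊$190,360 × 125%/4⌋ = $59,487; SL = ⌊$168,060/3⌋ = $56,020 → take DB $59,487. Book value $130,873.
Year 3: DB = ⌊$130,873 × 125%/4⌋ = $40,897; SL = ⌊$108,573/2⌋ = $54,286 → take SL $54,286. Book value $76,587.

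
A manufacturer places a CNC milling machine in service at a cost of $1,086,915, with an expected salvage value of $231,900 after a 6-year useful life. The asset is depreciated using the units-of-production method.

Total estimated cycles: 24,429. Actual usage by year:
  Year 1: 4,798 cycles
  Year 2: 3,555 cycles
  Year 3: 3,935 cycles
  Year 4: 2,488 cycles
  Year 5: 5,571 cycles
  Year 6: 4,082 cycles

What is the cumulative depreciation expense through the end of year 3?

Depreciable base = $1,086,915 − $231,900 = $855,015.
Rate = $855,015 / 24,429 cycles = $35 per cycle.
Year 1: 4,798 × $35 = $167,930. Book value $918,985.
Year 2: 3,555 × $35 = $124,425. Book value $794,560.
Year 3: 3,935 × $35 = $137,725. Book value $656,835.
Accumulated through year 3 = $1,086,915 − $656,835 = $430,080.

$430,080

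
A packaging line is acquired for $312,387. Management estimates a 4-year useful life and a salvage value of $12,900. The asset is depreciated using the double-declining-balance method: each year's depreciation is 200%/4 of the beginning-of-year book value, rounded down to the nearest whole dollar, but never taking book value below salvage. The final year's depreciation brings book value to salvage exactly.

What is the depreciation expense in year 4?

$26,149

Depreciable base = $312,387 − $12,900 = $299,487.
Year 1: ⌊$312,387 × 200%/4⌋ = $156,193. Book value $156,194.
Year 2: ⌊$156,194 × 200%/4⌋ = $78,097. Book value $78,097.
Year 3: ⌊$78,097 × 200%/4⌋ = $39,048. Book value $39,049.
Year 4 (final): $39,049 − $12,900 = $26,149. Book value $12,900.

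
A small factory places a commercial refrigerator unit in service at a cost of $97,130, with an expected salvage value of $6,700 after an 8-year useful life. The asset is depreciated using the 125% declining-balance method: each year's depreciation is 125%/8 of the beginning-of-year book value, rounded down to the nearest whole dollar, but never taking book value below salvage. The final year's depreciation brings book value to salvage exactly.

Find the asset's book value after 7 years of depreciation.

Depreciable base = $97,130 − $6,700 = $90,430.
Year 1: ⌊$97,130 × 125%/8⌋ = $15,176. Book value $81,954.
Year 2: ⌊$81,954 × 125%/8⌋ = $12,805. Book value $69,149.
Year 3: ⌊$69,149 × 125%/8⌋ = $10,804. Book value $58,345.
Year 4: ⌊$58,345 × 125%/8⌋ = $9,116. Book value $49,229.
Year 5: ⌊$49,229 × 125%/8⌋ = $7,692. Book value $41,537.
Year 6: ⌊$41,537 × 125%/8⌋ = $6,490. Book value $35,047.
Year 7: ⌊$35,047 × 125%/8⌋ = $5,476. Book value $29,571.

$29,571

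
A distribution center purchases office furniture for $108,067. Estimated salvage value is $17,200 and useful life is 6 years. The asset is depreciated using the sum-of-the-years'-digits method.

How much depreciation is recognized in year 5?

Depreciable base = $108,067 − $17,200 = $90,867.
Sum of the years' digits = 6+5+4+3+2+1 = 21.
Year 1: $90,867 × 6/21 = $25,962. Book value $82,105.
Year 2: $90,867 × 5/21 = $21,635. Book value $60,470.
Year 3: $90,867 × 4/21 = $17,308. Book value $43,162.
Year 4: $90,867 × 3/21 = $12,981. Book value $30,181.
Year 5: $90,867 × 2/21 = $8,654. Book value $21,527.

$8,654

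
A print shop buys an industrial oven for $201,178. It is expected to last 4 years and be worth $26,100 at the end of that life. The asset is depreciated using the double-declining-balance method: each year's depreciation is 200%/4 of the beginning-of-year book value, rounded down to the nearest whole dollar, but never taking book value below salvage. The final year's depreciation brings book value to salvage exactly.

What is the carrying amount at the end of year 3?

$26,100

Depreciable base = $201,178 − $26,100 = $175,078.
Year 1: ⌊$201,178 × 200%/4⌋ = $100,589. Book value $100,589.
Year 2: ⌊$100,589 × 200%/4⌋ = $50,294. Book value $50,295.
Year 3: ⌊$50,295 × 200%/4⌋ = $25,147, capped at $24,195. Book value $26,100.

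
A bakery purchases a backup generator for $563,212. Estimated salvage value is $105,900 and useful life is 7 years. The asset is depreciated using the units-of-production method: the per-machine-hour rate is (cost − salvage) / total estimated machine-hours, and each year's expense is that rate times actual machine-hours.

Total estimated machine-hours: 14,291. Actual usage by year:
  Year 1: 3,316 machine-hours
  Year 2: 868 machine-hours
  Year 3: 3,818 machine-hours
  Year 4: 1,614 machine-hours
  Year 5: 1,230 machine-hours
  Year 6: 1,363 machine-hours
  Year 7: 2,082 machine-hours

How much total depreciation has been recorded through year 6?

Depreciable base = $563,212 − $105,900 = $457,312.
Rate = $457,312 / 14,291 machine-hours = $32 per machine-hour.
Year 1: 3,316 × $32 = $106,112. Book value $457,100.
Year 2: 868 × $32 = $27,776. Book value $429,324.
Year 3: 3,818 × $32 = $122,176. Book value $307,148.
Year 4: 1,614 × $32 = $51,648. Book value $255,500.
Year 5: 1,230 × $32 = $39,360. Book value $216,140.
Year 6: 1,363 × $32 = $43,616. Book value $172,524.
Accumulated through year 6 = $563,212 − $172,524 = $390,688.

$390,688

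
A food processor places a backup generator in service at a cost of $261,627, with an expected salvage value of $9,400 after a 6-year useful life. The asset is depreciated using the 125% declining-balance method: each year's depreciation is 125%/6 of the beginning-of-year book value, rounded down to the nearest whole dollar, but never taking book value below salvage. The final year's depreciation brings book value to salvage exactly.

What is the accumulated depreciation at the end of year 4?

Depreciable base = $261,627 − $9,400 = $252,227.
Year 1: ⌊$261,627 × 125%/6⌋ = $54,505. Book value $207,122.
Year 2: ⌊$207,122 × 125%/6⌋ = $43,150. Book value $163,972.
Year 3: ⌊$163,972 × 125%/6⌋ = $34,160. Book value $129,812.
Year 4: ⌊$129,812 × 125%/6⌋ = $27,044. Book value $102,768.
Accumulated through year 4 = $261,627 − $102,768 = $158,859.

$158,859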